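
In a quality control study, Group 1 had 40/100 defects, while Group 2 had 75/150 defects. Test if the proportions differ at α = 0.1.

p̂₁ = 0.4, p̂₂ = 0.5, pooled p̂ = 0.46. z = -1.554. Critical: ±1.645. Fail to reject H₀.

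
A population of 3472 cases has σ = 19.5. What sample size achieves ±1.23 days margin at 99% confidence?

Without FPC: n₀ = (2.576×19.5/1.23)² = 1667.826. With FPC: n = n₀N/(n₀+N-1) = 1126.9 → n = 1127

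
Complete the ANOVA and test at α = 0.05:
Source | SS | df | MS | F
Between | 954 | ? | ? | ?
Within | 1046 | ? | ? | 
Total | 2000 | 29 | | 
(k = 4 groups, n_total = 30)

df_between = 3, df_within = 26. MS_between = 318.0, MS_within = 40.23. F = 7.904, F_crit ≈ 2.975. Reject H₀.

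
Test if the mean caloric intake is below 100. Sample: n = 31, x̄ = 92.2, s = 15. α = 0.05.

t = (92.2 - 100)/(15/√31) = -2.895, df = 30. Critical t = -1.697. Reject H₀.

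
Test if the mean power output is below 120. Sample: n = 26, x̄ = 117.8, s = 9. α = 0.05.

t = (117.8 - 120)/(9/√26) = -1.246, df = 25. Critical t = -1.708. Fail to reject H₀.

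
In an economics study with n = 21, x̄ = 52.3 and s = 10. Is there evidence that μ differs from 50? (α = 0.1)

t = (x̄ - μ₀)/(s/√n) = (52.3 - 50)/(10/√21) = 1.054. df = 20, critical t = ±1.725. Fail to reject H₀.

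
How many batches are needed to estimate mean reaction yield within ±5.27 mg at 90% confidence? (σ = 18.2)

n = (z*σ/E)² = (1.645×18.2/5.27)² = 32.3 → n = 33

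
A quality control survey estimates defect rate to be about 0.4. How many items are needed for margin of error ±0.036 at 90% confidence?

n = z²p(1-p)/E² = 1.645²×0.4×0.6/0.036² = 501.1 → n = 502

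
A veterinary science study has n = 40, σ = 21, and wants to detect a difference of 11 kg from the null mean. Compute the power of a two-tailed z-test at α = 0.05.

SE = σ/√n = 21/√40 = 3.32. Non-centrality λ = d/SE = 11/3.32 = 3.313. Power ≈ Φ(λ - z_{α/2}) = Φ(3.313 - 1.96) = Φ(1.353) = 0.912.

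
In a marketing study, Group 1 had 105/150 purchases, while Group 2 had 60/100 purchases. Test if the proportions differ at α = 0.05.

p̂₁ = 0.7, p̂₂ = 0.6, pooled p̂ = 0.66. z = 1.635. Critical: ±1.96. Fail to reject H₀.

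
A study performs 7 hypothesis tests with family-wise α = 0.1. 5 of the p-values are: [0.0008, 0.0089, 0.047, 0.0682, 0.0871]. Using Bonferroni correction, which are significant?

Bonferroni α = 0.1/7 = 0.01429. Significant p-values: [0.0008, 0.0089]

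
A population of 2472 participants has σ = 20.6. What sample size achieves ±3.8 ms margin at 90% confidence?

Without FPC: n₀ = (1.645×20.6/3.8)² = 79.524. With FPC: n = n₀N/(n₀+N-1) = 77.1 → n = 78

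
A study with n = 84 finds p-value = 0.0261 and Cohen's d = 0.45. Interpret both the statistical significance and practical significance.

Statistically significant (p = 0.0261 < 0.05). Cohen's d = 0.45 indicates a small effect size. Both statistical and practical significance should be considered.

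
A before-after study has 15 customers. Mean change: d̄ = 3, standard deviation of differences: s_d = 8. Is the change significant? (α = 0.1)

t = d̄/(s_d/√n) = 3/(8/√15) = 1.452. df = 14, critical t = ±1.761. Fail to reject H₀.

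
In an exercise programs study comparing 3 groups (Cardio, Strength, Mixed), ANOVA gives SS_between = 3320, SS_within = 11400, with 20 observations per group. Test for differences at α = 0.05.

df_between = 2, df_within = 57. F = MS_between/MS_within = 1660.0/200.0 = 8.3. F_crit ≈ 3.159. Reject H₀. At least one mean differs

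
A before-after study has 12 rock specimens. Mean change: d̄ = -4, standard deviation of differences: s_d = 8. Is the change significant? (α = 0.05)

t = d̄/(s_d/√n) = -4/(8/√12) = -1.732. df = 11, critical t = ±2.201. Fail to reject H₀.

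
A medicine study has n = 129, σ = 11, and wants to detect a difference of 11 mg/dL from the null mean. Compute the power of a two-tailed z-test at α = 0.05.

SE = σ/√n = 11/√129 = 0.968. Non-centrality λ = d/SE = 11/0.968 = 11.358. Power ≈ Φ(λ - z_{α/2}) = Φ(11.358 - 1.96) = Φ(9.398) = 1.0.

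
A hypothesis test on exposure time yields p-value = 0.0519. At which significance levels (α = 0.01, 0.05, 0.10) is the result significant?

p = 0.0519. Significant at: α = 0.1.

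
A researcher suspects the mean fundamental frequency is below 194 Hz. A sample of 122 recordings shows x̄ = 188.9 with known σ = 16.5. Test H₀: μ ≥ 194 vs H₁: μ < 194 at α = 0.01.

z = -3.414. Critical value: -2.33. Reject H₀.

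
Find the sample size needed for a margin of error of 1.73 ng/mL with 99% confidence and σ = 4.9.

n = (z*σ/E)² = (2.576×4.9/1.73)² = 53.2 → n = 54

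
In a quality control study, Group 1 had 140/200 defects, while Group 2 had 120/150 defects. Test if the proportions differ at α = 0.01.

p̂₁ = 0.7, p̂₂ = 0.8, pooled p̂ = 0.743. z = -2.118. Critical: ±2.576. Fail to reject H₀.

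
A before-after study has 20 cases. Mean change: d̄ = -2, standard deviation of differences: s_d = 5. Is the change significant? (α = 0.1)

t = d̄/(s_d/√n) = -2/(5/√20) = -1.789. df = 19, critical t = ±1.729. Reject H₀.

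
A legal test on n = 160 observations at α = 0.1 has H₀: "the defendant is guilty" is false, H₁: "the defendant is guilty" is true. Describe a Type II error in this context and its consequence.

Type II error: failing to reject H₀ when it is false — concluding that the defendant is guilty is not supported when in fact it is. Consequence: acquitting a guilty person.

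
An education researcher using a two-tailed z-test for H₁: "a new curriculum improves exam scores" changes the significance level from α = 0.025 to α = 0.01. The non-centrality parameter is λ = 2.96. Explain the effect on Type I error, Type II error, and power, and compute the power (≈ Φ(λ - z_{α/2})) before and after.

Decreasing α from 0.025 to 0.01:
• Type I error rate decreases (α is the Type I rate by definition).
• Critical value moves from z_{α/2} = 2.241 to 2.576, so power = Φ(λ - z_{α/2}) goes from Φ(2.96 - 2.241) = 0.764 to Φ(2.96 - 2.576) = 0.65.
• Type II error rate β = 1 - power therefore increases (0.236 → 0.35).
Appropriate when false positives are costly — here, adopting a curriculum that gives no real benefit — disruption for nothing.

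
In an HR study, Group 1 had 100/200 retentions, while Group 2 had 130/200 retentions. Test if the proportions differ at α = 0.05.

p̂₁ = 0.5, p̂₂ = 0.65, pooled p̂ = 0.575. z = -3.034. Critical: ±1.96. Reject H₀.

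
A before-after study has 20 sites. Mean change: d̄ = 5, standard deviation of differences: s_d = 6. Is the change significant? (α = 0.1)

t = d̄/(s_d/√n) = 5/(6/√20) = 3.727. df = 19, critical t = ±1.729. Reject H₀.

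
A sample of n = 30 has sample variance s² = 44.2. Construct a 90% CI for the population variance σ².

df = 29. χ²_{0.05} = 42.557, χ²_{0.95} = 17.708. CI for σ² = ((n-1)s²/χ²_{α/2}, (n-1)s²/χ²_{1-α/2}) = (29·44.2/42.557, 29·44.2/17.708) = (30.12, 72.39)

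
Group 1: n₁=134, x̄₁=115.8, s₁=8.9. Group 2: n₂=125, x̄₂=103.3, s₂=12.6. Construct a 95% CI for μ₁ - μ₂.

Difference = 12.5. SE = √(8.9²/134 + 12.6²/125) = 1.364. CI = (9.83, 15.17)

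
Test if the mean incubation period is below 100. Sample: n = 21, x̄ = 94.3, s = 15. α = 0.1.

t = (94.3 - 100)/(15/√21) = -1.741, df = 20. Critical t = -1.325. Reject H₀.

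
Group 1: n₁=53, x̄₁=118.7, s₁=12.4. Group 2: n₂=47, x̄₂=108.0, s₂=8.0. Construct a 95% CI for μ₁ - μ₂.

Difference = 10.7. SE = √(12.4²/53 + 8.0²/47) = 2.065. CI = (6.65, 14.75)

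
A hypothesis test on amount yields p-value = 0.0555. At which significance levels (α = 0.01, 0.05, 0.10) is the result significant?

p = 0.0555. Significant at: α = 0.1.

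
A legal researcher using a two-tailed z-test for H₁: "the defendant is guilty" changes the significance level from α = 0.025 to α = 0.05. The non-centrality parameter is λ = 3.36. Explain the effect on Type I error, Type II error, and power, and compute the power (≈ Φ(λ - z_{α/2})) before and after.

Increasing α from 0.025 to 0.05:
• Type I error rate increases (α is the Type I rate by definition).
• Critical value moves from z_{α/2} = 2.241 to 1.96, so power = Φ(λ - z_{α/2}) goes from Φ(3.36 - 2.241) = 0.868 to Φ(3.36 - 1.96) = 0.919.
• Type II error rate β = 1 - power therefore decreases (0.132 → 0.081).
Appropriate when false negatives are costly — here, acquitting a guilty person.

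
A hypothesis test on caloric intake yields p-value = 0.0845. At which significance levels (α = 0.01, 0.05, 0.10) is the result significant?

p = 0.0845. Significant at: α = 0.1.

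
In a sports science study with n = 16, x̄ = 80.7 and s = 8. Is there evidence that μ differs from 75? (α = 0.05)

t = (x̄ - μ₀)/(s/√n) = (80.7 - 75)/(8/√16) = 2.85. df = 15, critical t = ±2.131. Reject H₀.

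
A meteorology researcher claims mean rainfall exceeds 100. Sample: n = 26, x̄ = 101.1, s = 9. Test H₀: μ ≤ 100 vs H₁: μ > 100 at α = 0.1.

t = (101.1 - 100)/(9/√26) = 0.623, df = 25. Critical t = 1.316. Fail to reject H₀.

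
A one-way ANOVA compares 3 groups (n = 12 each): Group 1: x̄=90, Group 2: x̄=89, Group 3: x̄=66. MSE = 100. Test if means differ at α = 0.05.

Grand mean = 81.67. SS_between = 4424.0, MS_between = 2212.0. F = 22.12, F_crit ≈ 3.285. Reject H₀.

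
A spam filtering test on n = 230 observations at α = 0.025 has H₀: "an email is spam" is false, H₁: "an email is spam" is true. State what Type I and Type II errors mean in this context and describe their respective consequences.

Type I (false positive): concluding that an email is spam when it is not — a legitimate email is sent to the spam folder and the user misses it. Type II (false negative): failing to conclude that an email is spam when it is — a spam email lands in the inbox. Which is costlier depends on domain priorities and is a judgement call rather than a statistical fact.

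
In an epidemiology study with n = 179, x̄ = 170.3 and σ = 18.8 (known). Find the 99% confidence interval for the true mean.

CI = x̄ ± z*(σ/√n) = 170.3 ± 2.576(18.8/√179) = 170.3 ± 3.62 = (166.68, 173.92)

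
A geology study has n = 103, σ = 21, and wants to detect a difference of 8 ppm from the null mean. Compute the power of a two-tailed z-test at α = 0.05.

SE = σ/√n = 21/√103 = 2.069. Non-centrality λ = d/SE = 8/2.069 = 3.866. Power ≈ Φ(λ - z_{α/2}) = Φ(3.866 - 1.96) = Φ(1.906) = 0.972.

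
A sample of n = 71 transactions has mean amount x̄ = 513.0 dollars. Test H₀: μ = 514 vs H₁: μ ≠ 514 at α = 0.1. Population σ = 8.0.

z = (x̄ - μ₀)/(σ/√n) = (513.0 - 514)/(8.0/√71) = -1.053. Critical value: ±1.645. Since |-1.053| ≤ 1.645, Fail to reject H₀.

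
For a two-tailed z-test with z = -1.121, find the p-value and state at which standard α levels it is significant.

p = 2·P(Z > |-1.121|) = 2·(1 - Φ(1.121)) ≈ 0.2623. Not significant at any standard level.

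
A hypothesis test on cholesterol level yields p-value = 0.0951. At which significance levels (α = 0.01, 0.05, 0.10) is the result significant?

p = 0.0951. Significant at: α = 0.1.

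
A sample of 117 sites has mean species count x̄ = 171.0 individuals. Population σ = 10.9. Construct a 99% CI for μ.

CI = x̄ ± z*(σ/√n) = 171.0 ± 2.576(10.9/√117) = 171.0 ± 2.6 = (168.4, 173.6)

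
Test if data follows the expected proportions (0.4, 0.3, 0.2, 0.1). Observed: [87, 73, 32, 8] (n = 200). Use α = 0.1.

Expected: [80.0, 60.0, 40.0, 20.0]. χ² = 12.229. df = 3, critical = 6.251. Reject H₀.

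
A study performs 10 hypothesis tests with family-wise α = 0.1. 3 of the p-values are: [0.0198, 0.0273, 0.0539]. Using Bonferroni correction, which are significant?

Bonferroni α = 0.1/10 = 0.01. None of the given p-values are significant.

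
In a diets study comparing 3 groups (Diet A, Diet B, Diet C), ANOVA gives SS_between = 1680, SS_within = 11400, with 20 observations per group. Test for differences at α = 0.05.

df_between = 2, df_within = 57. F = MS_between/MS_within = 840.0/200.0 = 4.2. F_crit ≈ 3.159. Reject H₀. At least one mean differs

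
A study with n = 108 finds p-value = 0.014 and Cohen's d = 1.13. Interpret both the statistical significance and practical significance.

Statistically significant (p = 0.014 < 0.05). Cohen's d = 1.13 indicates a large effect size. Both statistical and practical significance should be considered.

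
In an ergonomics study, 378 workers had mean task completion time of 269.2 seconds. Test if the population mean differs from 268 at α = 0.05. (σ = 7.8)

z = (x̄ - μ₀)/(σ/√n) = (269.2 - 268)/(7.8/√378) = 2.991. Critical value: ±1.96. Since |2.991| > 1.96, Reject H₀.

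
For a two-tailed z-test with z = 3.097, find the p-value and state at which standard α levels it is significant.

p = 2·P(Z > |3.097|) = 2·(1 - Φ(3.097)) ≈ 0.002. Significant at α = 0.1; Significant at α = 0.05; Significant at α = 0.01.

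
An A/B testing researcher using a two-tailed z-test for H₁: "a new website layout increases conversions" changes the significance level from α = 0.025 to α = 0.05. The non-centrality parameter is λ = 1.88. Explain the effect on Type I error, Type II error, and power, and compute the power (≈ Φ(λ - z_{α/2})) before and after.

Increasing α from 0.025 to 0.05:
• Type I error rate increases (α is the Type I rate by definition).
• Critical value moves from z_{α/2} = 2.241 to 1.96, so power = Φ(λ - z_{α/2}) goes from Φ(1.88 - 2.241) = 0.359 to Φ(1.88 - 1.96) = 0.468.
• Type II error rate β = 1 - power therefore decreases (0.641 → 0.532).
Appropriate when false negatives are costly — here, discarding a layout that would have improved conversions — lost revenue.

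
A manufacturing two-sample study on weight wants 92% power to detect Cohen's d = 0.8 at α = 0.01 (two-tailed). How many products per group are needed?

z_{α/2} = 2.576, z_β = Φ⁻¹(0.92) = 1.405. For large effect (d = 0.8): n per group = 2(z_{α/2} + z_β)²/d² = 2(2.576 + 1.405)²/0.8² = 49.5 → 50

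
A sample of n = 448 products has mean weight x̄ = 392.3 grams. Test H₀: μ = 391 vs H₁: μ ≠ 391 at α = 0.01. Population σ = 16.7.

z = (x̄ - μ₀)/(σ/√n) = (392.3 - 391)/(16.7/√448) = 1.648. Critical value: ±2.576. Since |1.648| ≤ 2.576, Fail to reject H₀.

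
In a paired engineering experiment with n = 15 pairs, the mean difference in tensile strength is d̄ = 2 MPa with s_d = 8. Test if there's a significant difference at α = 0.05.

t = d̄/(s_d/√n) = 2/(8/√15) = 0.968. df = 14, critical t = ±2.145. Fail to reject H₀.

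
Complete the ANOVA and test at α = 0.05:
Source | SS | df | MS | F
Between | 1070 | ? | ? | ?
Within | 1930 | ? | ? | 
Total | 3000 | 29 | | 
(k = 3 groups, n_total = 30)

df_between = 2, df_within = 27. MS_between = 535.0, MS_within = 71.48. F = 7.484, F_crit ≈ 3.354. Reject H₀.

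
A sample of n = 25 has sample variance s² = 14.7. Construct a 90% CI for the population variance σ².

df = 24. χ²_{0.05} = 36.415, χ²_{0.95} = 13.848. CI for σ² = ((n-1)s²/χ²_{α/2}, (n-1)s²/χ²_{1-α/2}) = (24·14.7/36.415, 24·14.7/13.848) = (9.69, 25.48)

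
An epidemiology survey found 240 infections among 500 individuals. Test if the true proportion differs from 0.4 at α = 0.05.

p̂ = 0.48, p₀ = 0.4. z = (p̂ - p₀)/√(p₀(1-p₀)/n) = 3.651. Critical: ±1.96. Reject H₀.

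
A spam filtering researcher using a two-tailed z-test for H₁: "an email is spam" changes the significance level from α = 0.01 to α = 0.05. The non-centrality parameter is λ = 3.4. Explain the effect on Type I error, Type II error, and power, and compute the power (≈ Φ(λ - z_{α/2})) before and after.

Increasing α from 0.01 to 0.05:
• Type I error rate increases (α is the Type I rate by definition).
• Critical value moves from z_{α/2} = 2.576 to 1.96, so power = Φ(λ - z_{α/2}) goes from Φ(3.4 - 2.576) = 0.795 to Φ(3.4 - 1.96) = 0.925.
• Type II error rate β = 1 - power therefore decreases (0.205 → 0.075).
Appropriate when false negatives are costly — here, a spam email lands in the inbox.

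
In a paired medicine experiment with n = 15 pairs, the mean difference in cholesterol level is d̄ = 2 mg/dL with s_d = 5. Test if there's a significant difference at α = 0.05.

t = d̄/(s_d/√n) = 2/(5/√15) = 1.549. df = 14, critical t = ±2.145. Fail to reject H₀.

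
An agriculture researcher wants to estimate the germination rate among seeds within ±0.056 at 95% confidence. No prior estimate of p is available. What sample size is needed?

Conservative approach: use p = 0.5 (maximizes p(1-p) = 0.25). n = z²(0.25)/E² = 1.96²×0.25/0.056² = 306.2 → n = 307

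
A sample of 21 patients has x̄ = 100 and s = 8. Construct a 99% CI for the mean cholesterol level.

CI = x̄ ± t*(s/√n) = 100 ± 2.845(8/√21) = (95.03, 104.97)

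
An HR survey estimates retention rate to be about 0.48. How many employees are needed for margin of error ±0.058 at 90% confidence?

n = z²p(1-p)/E² = 1.645²×0.48×0.52/0.058² = 200.8 → n = 201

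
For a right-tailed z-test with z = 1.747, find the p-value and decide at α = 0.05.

p = P(Z > 1.747) = 1 - Φ(1.747) ≈ 0.0403. Since p < 0.05, reject H₀ (significant) at α = 0.05.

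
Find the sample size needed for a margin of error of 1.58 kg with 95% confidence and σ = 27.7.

n = (z*σ/E)² = (1.96×27.7/1.58)² = 1180.7 → n = 1181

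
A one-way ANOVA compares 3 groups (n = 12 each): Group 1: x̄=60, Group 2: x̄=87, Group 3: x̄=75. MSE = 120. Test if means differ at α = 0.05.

Grand mean = 74.0. SS_between = 4392.0, MS_between = 2196.0. F = 18.3, F_crit ≈ 3.285. Reject H₀.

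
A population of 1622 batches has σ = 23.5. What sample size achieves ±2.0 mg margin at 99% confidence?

Without FPC: n₀ = (2.576×23.5/2.0)² = 916.152. With FPC: n = n₀N/(n₀+N-1) = 585.7 → n = 586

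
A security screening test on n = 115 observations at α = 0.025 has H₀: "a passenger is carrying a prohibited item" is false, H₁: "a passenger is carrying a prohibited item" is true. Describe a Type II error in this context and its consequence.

Type II error: failing to reject H₀ when it is false — concluding that a passenger is carrying a prohibited item is not supported when in fact it is. Consequence: letting a prohibited item through — security breach.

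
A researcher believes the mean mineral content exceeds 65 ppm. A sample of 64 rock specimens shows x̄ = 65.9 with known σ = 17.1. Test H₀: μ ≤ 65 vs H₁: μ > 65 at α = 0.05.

z = 0.421. Critical value: 1.645. Fail to reject H₀.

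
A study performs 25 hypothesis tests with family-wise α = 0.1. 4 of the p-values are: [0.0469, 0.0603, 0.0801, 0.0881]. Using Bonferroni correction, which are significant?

Bonferroni α = 0.1/25 = 0.004. None of the given p-values are significant.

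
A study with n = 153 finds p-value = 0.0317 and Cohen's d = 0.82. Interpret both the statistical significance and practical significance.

Statistically significant (p = 0.0317 < 0.05). Cohen's d = 0.82 indicates a large effect size. Both statistical and practical significance should be considered.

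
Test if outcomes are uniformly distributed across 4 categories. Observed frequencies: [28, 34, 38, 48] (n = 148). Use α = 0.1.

Expected = 37 each. χ² = Σ(O-E)²/E = 5.73. df = 3, critical value = 6.251. Fail to reject H₀.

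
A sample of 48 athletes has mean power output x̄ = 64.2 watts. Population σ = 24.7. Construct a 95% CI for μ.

CI = x̄ ± z*(σ/√n) = 64.2 ± 1.96(24.7/√48) = 64.2 ± 6.99 = (57.21, 71.19)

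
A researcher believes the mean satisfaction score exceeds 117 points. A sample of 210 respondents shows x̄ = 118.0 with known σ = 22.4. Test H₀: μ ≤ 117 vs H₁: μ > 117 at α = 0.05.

z = 0.647. Critical value: 1.645. Fail to reject H₀.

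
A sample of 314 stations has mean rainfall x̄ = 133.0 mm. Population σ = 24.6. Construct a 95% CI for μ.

CI = x̄ ± z*(σ/√n) = 133.0 ± 1.96(24.6/√314) = 133.0 ± 2.72 = (130.28, 135.72)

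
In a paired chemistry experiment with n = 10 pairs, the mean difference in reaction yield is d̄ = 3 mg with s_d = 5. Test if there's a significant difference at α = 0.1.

t = d̄/(s_d/√n) = 3/(5/√10) = 1.897. df = 9, critical t = ±1.833. Reject H₀.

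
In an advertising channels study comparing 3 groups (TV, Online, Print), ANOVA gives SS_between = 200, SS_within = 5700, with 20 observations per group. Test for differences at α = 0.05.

df_between = 2, df_within = 57. F = MS_between/MS_within = 100.0/100.0 = 1.0. F_crit ≈ 3.159. Fail to reject H₀.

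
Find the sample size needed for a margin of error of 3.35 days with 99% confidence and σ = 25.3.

n = (z*σ/E)² = (2.576×25.3/3.35)² = 378.5 → n = 379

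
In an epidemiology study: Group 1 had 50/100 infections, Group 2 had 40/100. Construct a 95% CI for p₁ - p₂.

p̂₁ = 0.5, p̂₂ = 0.4. Difference = 0.1. CI = (-0.037, 0.237)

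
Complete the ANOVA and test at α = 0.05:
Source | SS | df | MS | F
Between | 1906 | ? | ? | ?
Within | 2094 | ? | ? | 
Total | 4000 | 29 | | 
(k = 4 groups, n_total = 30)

df_between = 3, df_within = 26. MS_between = 635.33, MS_within = 80.54. F = 7.889, F_crit ≈ 2.975. Reject H₀.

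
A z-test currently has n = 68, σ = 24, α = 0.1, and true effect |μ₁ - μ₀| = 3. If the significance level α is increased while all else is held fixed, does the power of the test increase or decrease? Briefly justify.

Power increases: a larger α lowers the critical value, so more of the H₁ sampling distribution falls in the rejection region.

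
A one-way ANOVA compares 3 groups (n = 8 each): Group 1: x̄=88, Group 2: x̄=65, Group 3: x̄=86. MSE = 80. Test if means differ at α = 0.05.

Grand mean = 79.67. SS_between = 2597.33, MS_between = 1298.67. F = 16.233, F_crit ≈ 3.467. Reject H₀.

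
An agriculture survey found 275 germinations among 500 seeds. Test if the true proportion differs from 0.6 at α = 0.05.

p̂ = 0.55, p₀ = 0.6. z = (p̂ - p₀)/√(p₀(1-p₀)/n) = -2.282. Critical: ±1.96. Reject H₀.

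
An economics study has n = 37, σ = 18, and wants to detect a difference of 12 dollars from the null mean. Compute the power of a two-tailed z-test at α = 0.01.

SE = σ/√n = 18/√37 = 2.959. Non-centrality λ = d/SE = 12/2.959 = 4.055. Power ≈ Φ(λ - z_{α/2}) = Φ(4.055 - 2.576) = Φ(1.479) = 0.93.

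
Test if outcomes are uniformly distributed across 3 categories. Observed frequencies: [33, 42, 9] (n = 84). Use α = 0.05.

Expected = 28 each. χ² = Σ(O-E)²/E = 20.786. df = 2, critical value = 5.991. Reject H₀.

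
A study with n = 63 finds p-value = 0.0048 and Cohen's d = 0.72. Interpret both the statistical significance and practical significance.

Statistically significant (p = 0.0048 < 0.05). Cohen's d = 0.72 indicates a medium effect size. Both statistical and practical significance should be considered.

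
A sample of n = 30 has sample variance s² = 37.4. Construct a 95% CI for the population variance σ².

df = 29. χ²_{0.025} = 45.722, χ²_{0.975} = 16.047. CI for σ² = ((n-1)s²/χ²_{α/2}, (n-1)s²/χ²_{1-α/2}) = (29·37.4/45.722, 29·37.4/16.047) = (23.72, 67.59)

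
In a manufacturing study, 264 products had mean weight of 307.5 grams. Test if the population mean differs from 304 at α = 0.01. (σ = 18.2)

z = (x̄ - μ₀)/(σ/√n) = (307.5 - 304)/(18.2/√264) = 3.125. Critical value: ±2.576. Since |3.125| > 2.576, Reject H₀.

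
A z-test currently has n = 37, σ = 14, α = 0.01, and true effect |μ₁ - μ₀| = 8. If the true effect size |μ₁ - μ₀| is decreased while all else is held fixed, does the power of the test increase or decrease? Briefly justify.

Power decreases: a smaller true effect decreases the non-centrality λ = |μ₁ - μ₀|/(σ/√n).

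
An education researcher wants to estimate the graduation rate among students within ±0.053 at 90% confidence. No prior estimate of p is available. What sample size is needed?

Conservative approach: use p = 0.5 (maximizes p(1-p) = 0.25). n = z²(0.25)/E² = 1.645²×0.25/0.053² = 240.8 → n = 241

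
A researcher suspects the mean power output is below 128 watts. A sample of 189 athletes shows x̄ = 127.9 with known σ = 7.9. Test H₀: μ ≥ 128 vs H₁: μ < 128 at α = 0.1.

z = -0.174. Critical value: -1.28. Fail to reject H₀.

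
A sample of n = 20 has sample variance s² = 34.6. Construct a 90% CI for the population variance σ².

df = 19. χ²_{0.05} = 30.144, χ²_{0.95} = 10.117. CI for σ² = ((n-1)s²/χ²_{α/2}, (n-1)s²/χ²_{1-α/2}) = (19·34.6/30.144, 19·34.6/10.117) = (21.81, 64.98)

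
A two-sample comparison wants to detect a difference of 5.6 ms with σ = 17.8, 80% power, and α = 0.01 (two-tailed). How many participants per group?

n per group = 2(z_α/2 + z_β)²σ²/d² = 2×(2.576 + 0.84)²×17.8²/5.6² = 235.8 → n = 236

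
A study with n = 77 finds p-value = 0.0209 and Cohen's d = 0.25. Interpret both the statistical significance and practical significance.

Statistically significant (p = 0.0209 < 0.05). Cohen's d = 0.25 indicates a small effect size. Both statistical and practical significance should be considered.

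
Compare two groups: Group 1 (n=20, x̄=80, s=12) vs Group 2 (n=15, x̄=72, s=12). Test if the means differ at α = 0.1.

Pooled sp = 12.0. t = 1.952, df = 33. Critical t = ±1.692. Reject H₀.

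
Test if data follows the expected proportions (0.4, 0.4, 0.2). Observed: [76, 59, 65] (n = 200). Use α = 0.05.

Expected: [80.0, 80.0, 40.0]. χ² = 21.337. df = 2, critical = 5.991. Reject H₀.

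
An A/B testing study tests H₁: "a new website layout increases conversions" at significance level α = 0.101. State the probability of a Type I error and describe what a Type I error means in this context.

P(Type I error) = α = 0.101. A Type I error is rejecting H₀ when H₀ is actually true (false positive) — here, concluding that a new website layout increases conversions when in fact this is not the case. Consequence: rolling out a layout that doesn't actually help — wasted engineering effort.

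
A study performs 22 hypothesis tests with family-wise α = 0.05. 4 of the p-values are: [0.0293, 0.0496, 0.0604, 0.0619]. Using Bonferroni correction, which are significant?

Bonferroni α = 0.05/22 = 0.00227. None of the given p-values are significant.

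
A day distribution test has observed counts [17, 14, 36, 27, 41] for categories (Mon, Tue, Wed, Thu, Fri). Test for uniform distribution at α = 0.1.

Expected = 27 each. χ² = Σ(O-E)²/E = 20.222. df = 4, critical value = 7.779. Reject H₀.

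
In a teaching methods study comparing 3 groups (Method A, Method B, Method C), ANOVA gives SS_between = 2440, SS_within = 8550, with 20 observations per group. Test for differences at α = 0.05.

df_between = 2, df_within = 57. F = MS_between/MS_within = 1220.0/150.0 = 8.133. F_crit ≈ 3.159. Reject H₀. At least one mean differs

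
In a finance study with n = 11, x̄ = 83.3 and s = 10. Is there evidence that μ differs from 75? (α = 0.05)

t = (x̄ - μ₀)/(s/√n) = (83.3 - 75)/(10/√11) = 2.753. df = 10, critical t = ±2.228. Reject H₀.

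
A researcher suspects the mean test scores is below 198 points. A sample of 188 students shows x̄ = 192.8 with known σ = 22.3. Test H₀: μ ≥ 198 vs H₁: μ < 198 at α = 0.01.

z = -3.197. Critical value: -2.33. Reject H₀.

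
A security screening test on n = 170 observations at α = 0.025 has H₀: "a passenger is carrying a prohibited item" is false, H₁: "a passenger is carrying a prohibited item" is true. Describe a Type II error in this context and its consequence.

Type II error: failing to reject H₀ when it is false — concluding that a passenger is carrying a prohibited item is not supported when in fact it is. Consequence: letting a prohibited item through — security breach.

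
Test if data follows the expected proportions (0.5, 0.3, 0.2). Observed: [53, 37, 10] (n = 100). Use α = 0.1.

Expected: [50.0, 30.0, 20.0]. χ² = 6.813. df = 2, critical = 4.605. Reject H₀.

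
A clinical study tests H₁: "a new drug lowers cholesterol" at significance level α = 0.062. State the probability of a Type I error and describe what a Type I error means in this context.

P(Type I error) = α = 0.062. A Type I error is rejecting H₀ when H₀ is actually true (false positive) — here, concluding that a new drug lowers cholesterol when in fact this is not the case. Consequence: approving an ineffective drug — patients take a useless medication and may skip effective alternatives.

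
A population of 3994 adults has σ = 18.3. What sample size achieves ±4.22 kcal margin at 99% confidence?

Without FPC: n₀ = (2.576×18.3/4.22)² = 124.787. With FPC: n = n₀N/(n₀+N-1) = 121.04 → n = 122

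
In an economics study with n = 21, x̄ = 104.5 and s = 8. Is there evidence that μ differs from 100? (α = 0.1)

t = (x̄ - μ₀)/(s/√n) = (104.5 - 100)/(8/√21) = 2.578. df = 20, critical t = ±1.725. Reject H₀.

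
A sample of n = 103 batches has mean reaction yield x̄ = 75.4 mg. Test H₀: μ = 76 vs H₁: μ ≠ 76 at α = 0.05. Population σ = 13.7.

z = (x̄ - μ₀)/(σ/√n) = (75.4 - 76)/(13.7/√103) = -0.444. Critical value: ±1.96. Since |-0.444| ≤ 1.96, Fail to reject H₀.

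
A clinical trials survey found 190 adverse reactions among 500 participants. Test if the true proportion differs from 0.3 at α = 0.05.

p̂ = 0.38, p₀ = 0.3. z = (p̂ - p₀)/√(p₀(1-p₀)/n) = 3.904. Critical: ±1.96. Reject H₀.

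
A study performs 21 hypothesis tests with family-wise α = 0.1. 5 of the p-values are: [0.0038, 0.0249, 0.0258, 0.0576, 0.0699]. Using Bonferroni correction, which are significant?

Bonferroni α = 0.1/21 = 0.00476. Significant p-values: [0.0038]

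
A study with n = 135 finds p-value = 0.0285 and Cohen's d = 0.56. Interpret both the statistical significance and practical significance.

Statistically significant (p = 0.0285 < 0.05). Cohen's d = 0.56 indicates a medium effect size. Both statistical and practical significance should be considered.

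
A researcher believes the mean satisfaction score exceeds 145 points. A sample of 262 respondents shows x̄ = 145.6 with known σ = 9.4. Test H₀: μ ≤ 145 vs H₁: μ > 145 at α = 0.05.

z = 1.033. Critical value: 1.645. Fail to reject H₀.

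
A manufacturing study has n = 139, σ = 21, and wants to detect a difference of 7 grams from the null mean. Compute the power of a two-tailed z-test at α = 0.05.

SE = σ/√n = 21/√139 = 1.781. Non-centrality λ = d/SE = 7/1.781 = 3.93. Power ≈ Φ(λ - z_{α/2}) = Φ(3.93 - 1.96) = Φ(1.97) = 0.976.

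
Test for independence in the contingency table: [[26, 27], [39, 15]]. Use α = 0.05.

χ² = 6.02. df = 1, critical = 3.841. Reject H₀. Variables are dependent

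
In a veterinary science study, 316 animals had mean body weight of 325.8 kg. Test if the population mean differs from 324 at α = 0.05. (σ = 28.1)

z = (x̄ - μ₀)/(σ/√n) = (325.8 - 324)/(28.1/√316) = 1.139. Critical value: ±1.96. Since |1.139| ≤ 1.96, Fail to reject H₀.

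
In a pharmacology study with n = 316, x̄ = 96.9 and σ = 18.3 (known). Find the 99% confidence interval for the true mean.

CI = x̄ ± z*(σ/√n) = 96.9 ± 2.576(18.3/√316) = 96.9 ± 2.65 = (94.25, 99.55)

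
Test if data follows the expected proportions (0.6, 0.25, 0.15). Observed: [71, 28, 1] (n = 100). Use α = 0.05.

Expected: [60.0, 25.0, 15.0]. χ² = 15.443. df = 2, critical = 5.991. Reject H₀.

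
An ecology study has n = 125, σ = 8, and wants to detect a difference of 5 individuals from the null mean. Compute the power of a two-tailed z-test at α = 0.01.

SE = σ/√n = 8/√125 = 0.716. Non-centrality λ = d/SE = 5/0.716 = 6.988. Power ≈ Φ(λ - z_{α/2}) = Φ(6.988 - 2.576) = Φ(4.412) = 1.0.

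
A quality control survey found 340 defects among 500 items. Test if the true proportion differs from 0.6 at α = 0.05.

p̂ = 0.68, p₀ = 0.6. z = (p̂ - p₀)/√(p₀(1-p₀)/n) = 3.651. Critical: ±1.96. Reject H₀.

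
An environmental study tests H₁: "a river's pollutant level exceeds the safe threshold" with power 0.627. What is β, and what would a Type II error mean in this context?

β = 1 - power = 1 - 0.627 = 0.373. A Type II error is failing to reject H₀ when H₀ is false (false negative) — here, failing to conclude that a river's pollutant level exceeds the safe threshold when in fact it is true. Consequence: allowing unsafe pollution to continue.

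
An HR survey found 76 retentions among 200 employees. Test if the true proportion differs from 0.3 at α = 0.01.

p̂ = 0.38, p₀ = 0.3. z = (p̂ - p₀)/√(p₀(1-p₀)/n) = 2.469. Critical: ±2.576. Fail to reject H₀.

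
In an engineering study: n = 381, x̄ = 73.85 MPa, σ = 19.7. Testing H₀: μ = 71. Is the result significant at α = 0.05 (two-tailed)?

z = (73.85 - 71)/(19.7/√381) = 2.824. Since |z| > 1.96, significant at α = 0.05.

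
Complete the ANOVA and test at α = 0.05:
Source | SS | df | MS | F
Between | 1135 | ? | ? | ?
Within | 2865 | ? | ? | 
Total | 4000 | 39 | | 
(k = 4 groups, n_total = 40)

df_between = 3, df_within = 36. MS_between = 378.33, MS_within = 79.58. F = 4.754, F_crit ≈ 2.866. Reject H₀.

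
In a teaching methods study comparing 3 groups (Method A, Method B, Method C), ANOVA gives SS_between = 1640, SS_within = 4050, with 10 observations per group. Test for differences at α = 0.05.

df_between = 2, df_within = 27. F = MS_between/MS_within = 820.0/150.0 = 5.467. F_crit ≈ 3.354. Reject H₀. At least one mean differs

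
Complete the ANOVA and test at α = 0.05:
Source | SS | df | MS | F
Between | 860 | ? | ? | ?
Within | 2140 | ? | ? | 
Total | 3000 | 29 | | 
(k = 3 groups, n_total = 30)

df_between = 2, df_within = 27. MS_between = 430.0, MS_within = 79.26. F = 5.425, F_crit ≈ 3.354. Reject H₀.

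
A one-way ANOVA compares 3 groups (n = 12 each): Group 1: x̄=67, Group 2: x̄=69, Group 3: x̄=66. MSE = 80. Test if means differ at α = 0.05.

Grand mean = 67.33. SS_between = 56.0, MS_between = 28.0. F = 0.35, F_crit ≈ 3.285. Fail to reject H₀.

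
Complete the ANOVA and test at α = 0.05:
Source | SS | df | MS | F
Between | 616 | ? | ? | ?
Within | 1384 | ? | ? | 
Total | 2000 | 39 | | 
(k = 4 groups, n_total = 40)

df_between = 3, df_within = 36. MS_between = 205.33, MS_within = 38.44. F = 5.341, F_crit ≈ 2.866. Reject H₀.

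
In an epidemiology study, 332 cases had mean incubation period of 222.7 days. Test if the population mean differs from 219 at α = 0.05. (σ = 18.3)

z = (x̄ - μ₀)/(σ/√n) = (222.7 - 219)/(18.3/√332) = 3.684. Critical value: ±1.96. Since |3.684| > 1.96, Reject H₀.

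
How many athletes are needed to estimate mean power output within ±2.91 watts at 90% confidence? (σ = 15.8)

n = (z*σ/E)² = (1.645×15.8/2.91)² = 79.8 → n = 80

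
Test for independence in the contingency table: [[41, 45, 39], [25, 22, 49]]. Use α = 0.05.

χ² = 9.265. df = 2, critical = 5.991. Reject H₀. Variables are dependent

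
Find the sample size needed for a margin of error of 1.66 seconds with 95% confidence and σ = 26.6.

n = (z*σ/E)² = (1.96×26.6/1.66)² = 986.4 → n = 987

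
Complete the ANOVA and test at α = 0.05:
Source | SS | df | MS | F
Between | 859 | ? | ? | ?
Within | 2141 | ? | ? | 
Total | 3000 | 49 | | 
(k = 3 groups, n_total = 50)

df_between = 2, df_within = 47. MS_between = 429.5, MS_within = 45.55. F = 9.429, F_crit ≈ 3.195. Reject H₀.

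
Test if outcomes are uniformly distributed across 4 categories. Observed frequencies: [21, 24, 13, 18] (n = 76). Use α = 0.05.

Expected = 19 each. χ² = Σ(O-E)²/E = 3.474. df = 3, critical value = 7.815. Fail to reject H₀.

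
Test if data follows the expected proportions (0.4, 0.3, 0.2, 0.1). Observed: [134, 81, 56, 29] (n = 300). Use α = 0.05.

Expected: [120.0, 90.0, 60.0, 30.0]. χ² = 2.833. df = 3, critical = 7.815. Fail to reject H₀.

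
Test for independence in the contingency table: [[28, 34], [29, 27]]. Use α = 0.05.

χ² = 0.517. df = 1, critical = 3.841. Fail to reject H₀. No evidence of dependence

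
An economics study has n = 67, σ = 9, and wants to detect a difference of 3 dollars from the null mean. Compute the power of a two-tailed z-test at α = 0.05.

SE = σ/√n = 9/√67 = 1.1. Non-centrality λ = d/SE = 3/1.1 = 2.728. Power ≈ Φ(λ - z_{α/2}) = Φ(2.728 - 1.96) = Φ(0.768) = 0.779.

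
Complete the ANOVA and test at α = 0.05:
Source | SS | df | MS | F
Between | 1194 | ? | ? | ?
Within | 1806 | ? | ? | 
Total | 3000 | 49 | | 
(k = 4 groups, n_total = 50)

df_between = 3, df_within = 46. MS_between = 398.0, MS_within = 39.26. F = 10.137, F_crit ≈ 2.807. Reject H₀.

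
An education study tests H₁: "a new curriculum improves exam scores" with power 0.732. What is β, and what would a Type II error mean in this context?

β = 1 - power = 1 - 0.732 = 0.268. A Type II error is failing to reject H₀ when H₀ is false (false negative) — here, failing to conclude that a new curriculum improves exam scores when in fact it is true. Consequence: keeping the old curriculum when the new one would have helped students.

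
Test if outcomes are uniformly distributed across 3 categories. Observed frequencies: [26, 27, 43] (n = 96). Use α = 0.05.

Expected = 32 each. χ² = Σ(O-E)²/E = 5.688. df = 2, critical value = 5.991. Fail to reject H₀.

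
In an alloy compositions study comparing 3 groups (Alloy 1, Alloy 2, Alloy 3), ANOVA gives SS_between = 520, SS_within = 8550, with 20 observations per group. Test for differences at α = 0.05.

df_between = 2, df_within = 57. F = MS_between/MS_within = 260.0/150.0 = 1.733. F_crit ≈ 3.159. Fail to reject H₀.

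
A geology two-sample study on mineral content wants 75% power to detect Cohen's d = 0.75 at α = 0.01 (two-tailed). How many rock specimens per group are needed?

z_{α/2} = 2.576, z_β = Φ⁻¹(0.75) = 0.674. For medium effect (d = 0.75): n per group = 2(z_{α/2} + z_β)²/d² = 2(2.576 + 0.674)²/0.75² = 37.6 → 38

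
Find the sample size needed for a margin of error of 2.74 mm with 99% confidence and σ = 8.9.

n = (z*σ/E)² = (2.576×8.9/2.74)² = 70.01 → n = 71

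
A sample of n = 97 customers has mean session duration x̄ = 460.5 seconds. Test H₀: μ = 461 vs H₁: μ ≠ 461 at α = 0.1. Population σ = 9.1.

z = (x̄ - μ₀)/(σ/√n) = (460.5 - 461)/(9.1/√97) = -0.541. Critical value: ±1.645. Since |-0.541| ≤ 1.645, Fail to reject H₀.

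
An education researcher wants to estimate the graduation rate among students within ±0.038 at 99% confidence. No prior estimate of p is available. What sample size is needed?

Conservative approach: use p = 0.5 (maximizes p(1-p) = 0.25). n = z²(0.25)/E² = 2.576²×0.25/0.038² = 1148.9 → n = 1149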